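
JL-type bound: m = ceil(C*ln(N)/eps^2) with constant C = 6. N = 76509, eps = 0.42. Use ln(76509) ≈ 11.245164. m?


ln(76509) ≈ 11.245164.
eps^2 = 0.42^2 = 0.1764.
C*ln(N)/eps^2 ≈ 6*11.245164/0.1764 ≈ 382.4886.
m = ceil(382.4886) = 383.

383


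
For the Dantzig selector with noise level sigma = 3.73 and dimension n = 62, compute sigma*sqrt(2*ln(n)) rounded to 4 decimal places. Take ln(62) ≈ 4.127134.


ln(62) ≈ 4.127134.
2*ln(n) ≈ 8.254268.
sqrt(2*ln(n)) ≈ sqrt(8.254268) ≈ 2.873024.
threshold ≈ 3.73*2.873024 = 10.71637952 ≈ 10.7164.

10.7164


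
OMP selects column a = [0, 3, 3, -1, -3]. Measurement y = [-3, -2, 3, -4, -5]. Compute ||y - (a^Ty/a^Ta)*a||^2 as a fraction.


a^T a = 28.
a^T y = 22.
coeff = 22/28 = 11/14.
||r||^2 = 320/7.

320/7


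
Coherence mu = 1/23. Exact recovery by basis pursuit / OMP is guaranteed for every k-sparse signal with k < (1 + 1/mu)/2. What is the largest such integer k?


1/mu = 23.
1 + 1/mu = 24.
(1 + 1/mu)/2 = 12 is an integer and the inequality is strict, so k_max = 12 - 1 = 11.

11


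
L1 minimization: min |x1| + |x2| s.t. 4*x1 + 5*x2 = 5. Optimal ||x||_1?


Axis intercepts:
  x1 = 5/4, x2 = 0: L1 = 5/4
  x1 = 0, x2 = 1: L1 = 1
x* = (0, 1)
||x*||_1 = 1.

1


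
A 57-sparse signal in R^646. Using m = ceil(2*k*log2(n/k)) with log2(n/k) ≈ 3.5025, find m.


log2(n/k) = log2(646/57) ≈ 3.5025.
2*k*log2(n/k) ≈ 2*57*3.5025 = 399.285.
m = ceil(399.285) = 400.

400


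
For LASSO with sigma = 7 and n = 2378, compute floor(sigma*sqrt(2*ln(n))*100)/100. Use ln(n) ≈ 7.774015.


ln(2378) ≈ 7.774015.
2*ln(n) ≈ 15.54803.
sqrt(2*ln(n)) ≈ sqrt(15.54803) ≈ 3.943099.
lambda ≈ 7*3.943099 = 27.601693.
floor(lambda*100)/100 = 27.60.

27.60


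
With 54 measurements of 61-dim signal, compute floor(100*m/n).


100*m/n = 100*54/61 ≈ 88.5246.
floor = 88.

88


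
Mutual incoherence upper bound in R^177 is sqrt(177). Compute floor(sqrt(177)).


13^2 = 169 <= 177 < 196 = 14^2, so 13 <= sqrt(177) < 14.
floor(sqrt(177)) = 13.

13


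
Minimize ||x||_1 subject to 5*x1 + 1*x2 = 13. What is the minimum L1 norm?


Axis intercepts:
  x1 = 13/5, x2 = 0: L1 = 13/5
  x1 = 0, x2 = 13: L1 = 13
x* = (13/5, 0)
||x*||_1 = 13/5.

13/5


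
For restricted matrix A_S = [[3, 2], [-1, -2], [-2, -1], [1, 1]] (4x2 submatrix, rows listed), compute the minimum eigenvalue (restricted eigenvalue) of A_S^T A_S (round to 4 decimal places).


A_S^T A_S = [[15, 11], [11, 10]].
trace = 25.
det = 29.
disc = trace^2 - 4*det = 625 - 4*29 = 509.
sqrt(509) ≈ 22.561028.
lam_min = (25 - sqrt(509))/2 ≈ (25 - 22.561028)/2 = 1.219486 ≈ 1.2195.

1.2195


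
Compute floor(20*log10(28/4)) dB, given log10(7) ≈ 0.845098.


||x||/||e|| = 28/4 = 7.
log10(7) ≈ 0.845098.
20*log10(||x||/||e||) ≈ 20*0.845098 = 16.90196.
floor(16.90196) = 16.

16


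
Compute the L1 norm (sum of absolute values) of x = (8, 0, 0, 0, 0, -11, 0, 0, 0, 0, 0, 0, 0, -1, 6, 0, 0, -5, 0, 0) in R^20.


Non-zero entries: [(0, 8), (5, -11), (13, -1), (14, 6), (17, -5)]
Absolute values: [8, 11, 1, 6, 5]
||x||_1 = sum = 31.

31


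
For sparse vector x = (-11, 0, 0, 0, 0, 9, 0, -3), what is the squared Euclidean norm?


Non-zero entries: [(0, -11), (5, 9), (7, -3)]
Squares: [121, 81, 9]
||x||_2^2 = sum = 211.

211


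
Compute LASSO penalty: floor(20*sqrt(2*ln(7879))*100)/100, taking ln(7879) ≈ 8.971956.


ln(7879) ≈ 8.971956.
2*ln(n) ≈ 17.943912.
sqrt(2*ln(n)) ≈ sqrt(17.943912) ≈ 4.236025.
lambda ≈ 20*4.236025 = 84.7205.
floor(lambda*100)/100 = 84.72.

84.72


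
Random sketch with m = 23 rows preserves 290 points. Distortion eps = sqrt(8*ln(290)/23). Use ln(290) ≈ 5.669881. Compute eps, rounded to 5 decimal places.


ln(290) ≈ 5.669881.
8*ln(N)/m ≈ 8*5.669881/23 ≈ 1.97213252.
eps = sqrt(1.97213252) ≈ 1.4043264 ≈ 1.40433.

1.40433


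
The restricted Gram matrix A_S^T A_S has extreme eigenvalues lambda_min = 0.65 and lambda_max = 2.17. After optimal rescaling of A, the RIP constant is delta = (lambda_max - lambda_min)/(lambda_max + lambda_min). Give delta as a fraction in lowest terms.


lambda_max - lambda_min = 2.17 - 0.65 = 1.52.
lambda_max + lambda_min = 2.17 + 0.65 = 2.82.
delta = 1.52/2.82 = 152/282 = 76/141.

76/141


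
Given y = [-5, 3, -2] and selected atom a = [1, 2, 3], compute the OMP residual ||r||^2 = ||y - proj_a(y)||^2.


a^T a = 14.
a^T y = -5.
coeff = -5/14 = -5/14.
||r||^2 = 507/14.

507/14


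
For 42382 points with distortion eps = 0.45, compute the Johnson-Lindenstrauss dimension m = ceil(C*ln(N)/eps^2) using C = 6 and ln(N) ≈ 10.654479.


ln(42382) ≈ 10.654479.
eps^2 = 0.45^2 = 0.2025.
C*ln(N)/eps^2 ≈ 6*10.654479/0.2025 ≈ 315.6883.
m = ceil(315.6883) = 316.

316


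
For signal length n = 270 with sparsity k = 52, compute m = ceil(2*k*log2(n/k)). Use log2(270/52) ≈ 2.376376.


log2(n/k) = log2(270/52) ≈ 2.376376.
2*k*log2(n/k) ≈ 2*52*2.376376 = 247.143104.
m = ceil(247.143104) = 248.

248


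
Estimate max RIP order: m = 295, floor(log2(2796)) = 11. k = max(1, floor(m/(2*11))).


floor(log2(2796)) = 11.
2*11 = 22.
m/(2*floor(log2(n))) = 295/22 ≈ 13.4091.
floor = 13.
k = max(1, 13) = 13.

13


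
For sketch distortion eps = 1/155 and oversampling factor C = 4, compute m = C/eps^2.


1/eps = 155.
(1/eps)^2 = 24025.
m = 4*24025 = 96100.

96100


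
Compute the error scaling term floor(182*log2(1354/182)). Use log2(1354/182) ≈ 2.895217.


log2(n/k) = log2(1354/182) ≈ 2.895217.
k*log2(n/k) ≈ 182*2.895217 = 526.929494.
floor(526.929494) = 526.

526


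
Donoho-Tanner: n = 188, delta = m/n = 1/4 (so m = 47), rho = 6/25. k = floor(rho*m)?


m = 1/4*188 = 47.
rho = 6/25.
rho*m = 6/25*47 = 11.28.
k = floor(11.28) = 11.

11


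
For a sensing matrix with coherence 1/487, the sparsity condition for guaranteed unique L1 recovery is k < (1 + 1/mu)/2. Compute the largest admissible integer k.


1/mu = 487.
1 + 1/mu = 488.
(1 + 1/mu)/2 = 244 is an integer and the inequality is strict, so k_max = 244 - 1 = 243.

243


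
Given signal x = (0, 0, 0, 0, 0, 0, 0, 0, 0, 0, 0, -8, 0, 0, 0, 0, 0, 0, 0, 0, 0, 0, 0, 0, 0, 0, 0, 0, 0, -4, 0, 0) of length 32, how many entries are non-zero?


Non-zero positions: [11, 29].
Sparsity = 2.

2


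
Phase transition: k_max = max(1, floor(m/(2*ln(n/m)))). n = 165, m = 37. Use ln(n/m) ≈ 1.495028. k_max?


n/m = 165/37.
ln(n/m) ≈ 1.495028.
2*ln(n/m) ≈ 2.990056.
m/(2*ln(n/m)) ≈ 37/2.990056 ≈ 12.3744.
floor = 12.
k_max = max(1, 12) = 12.

12


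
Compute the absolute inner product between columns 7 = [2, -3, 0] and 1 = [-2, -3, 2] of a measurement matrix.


Inner product: 2*-2 + -3*-3 + 0*2
Products: [-4, 9, 0]
Sum = 5.
|dot| = 5.

5


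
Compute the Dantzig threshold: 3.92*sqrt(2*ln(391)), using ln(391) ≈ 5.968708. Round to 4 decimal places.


ln(391) ≈ 5.968708.
2*ln(n) ≈ 11.937416.
sqrt(2*ln(n)) ≈ sqrt(11.937416) ≈ 3.455057.
threshold ≈ 3.92*3.455057 = 13.54382344 ≈ 13.5438.

13.5438


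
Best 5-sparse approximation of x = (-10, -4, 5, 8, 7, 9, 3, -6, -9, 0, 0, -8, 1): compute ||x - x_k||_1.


Sorted |x_i| descending: [10, 9, 9, 8, 8, 7, 6, 5, 4, 3, 1, 0, 0]
Keep top 5: [10, 9, 9, 8, 8]
Tail entries: [7, 6, 5, 4, 3, 1, 0, 0]
L1 error = sum of tail = 26.

26


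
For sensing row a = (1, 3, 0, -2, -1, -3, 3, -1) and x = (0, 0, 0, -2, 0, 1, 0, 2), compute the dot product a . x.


Non-zero terms: ['-2*-2', '-3*1', '-1*2']
Products: [4, -3, -2]
y = sum = -1.

-1


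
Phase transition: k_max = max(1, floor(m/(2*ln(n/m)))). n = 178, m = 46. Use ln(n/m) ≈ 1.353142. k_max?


n/m = 178/46 = 89/23.
ln(n/m) ≈ 1.353142.
2*ln(n/m) ≈ 2.706284.
m/(2*ln(n/m)) ≈ 46/2.706284 ≈ 16.9975.
floor = 16.
k_max = max(1, 16) = 16.

16


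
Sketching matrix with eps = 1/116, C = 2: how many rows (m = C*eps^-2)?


1/eps = 116.
(1/eps)^2 = 13456.
m = 2*13456 = 26912.

26912


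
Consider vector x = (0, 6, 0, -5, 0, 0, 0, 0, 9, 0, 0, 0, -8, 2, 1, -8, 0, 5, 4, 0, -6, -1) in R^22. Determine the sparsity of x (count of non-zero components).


Non-zero positions: [1, 3, 8, 12, 13, 14, 15, 17, 18, 20, 21].
Sparsity = 11.

11


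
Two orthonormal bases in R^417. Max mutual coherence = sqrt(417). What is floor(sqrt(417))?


20^2 = 400 <= 417 < 441 = 21^2, so 20 <= sqrt(417) < 21.
floor(sqrt(417)) = 20.

20


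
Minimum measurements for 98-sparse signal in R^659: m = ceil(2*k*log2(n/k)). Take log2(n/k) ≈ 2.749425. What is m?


log2(n/k) = log2(659/98) ≈ 2.749425.
2*k*log2(n/k) ≈ 2*98*2.749425 = 538.8873.
m = ceil(538.8873) = 539.

539


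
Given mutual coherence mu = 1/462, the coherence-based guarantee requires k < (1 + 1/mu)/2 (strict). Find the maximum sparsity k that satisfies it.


1/mu = 462.
1 + 1/mu = 463.
(1 + 1/mu)/2 = 231.5 is not an integer, so k_max = floor(231.5) = 231.

231


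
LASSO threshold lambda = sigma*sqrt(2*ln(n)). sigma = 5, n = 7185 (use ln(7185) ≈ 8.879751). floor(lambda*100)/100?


ln(7185) ≈ 8.879751.
2*ln(n) ≈ 17.759502.
sqrt(2*ln(n)) ≈ sqrt(17.759502) ≈ 4.214202.
lambda ≈ 5*4.214202 = 21.07101.
floor(lambda*100)/100 = 21.07.

21.07


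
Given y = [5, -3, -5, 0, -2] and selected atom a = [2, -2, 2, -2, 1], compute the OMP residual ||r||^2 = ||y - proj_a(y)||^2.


a^T a = 17.
a^T y = 4.
coeff = 4/17 = 4/17.
||r||^2 = 1055/17.

1055/17


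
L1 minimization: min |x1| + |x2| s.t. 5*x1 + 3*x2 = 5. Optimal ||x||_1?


Axis intercepts:
  x1 = 1, x2 = 0: L1 = 1
  x1 = 0, x2 = 5/3: L1 = 5/3
x* = (1, 0)
||x*||_1 = 1.

1


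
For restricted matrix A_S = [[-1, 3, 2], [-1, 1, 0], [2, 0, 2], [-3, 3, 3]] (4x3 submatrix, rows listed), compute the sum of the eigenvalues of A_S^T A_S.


Sum of eigenvalues of A_S^T A_S = trace(A_S^T A_S) = sum of squared column norms of A_S.
A_S^T A_S diagonal: [15, 19, 17].
trace = 15 + 19 + 17 = 51.

51


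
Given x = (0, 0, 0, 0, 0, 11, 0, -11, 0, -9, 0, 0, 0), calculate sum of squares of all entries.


Non-zero entries: [(5, 11), (7, -11), (9, -9)]
Squares: [121, 121, 81]
||x||_2^2 = sum = 323.

323


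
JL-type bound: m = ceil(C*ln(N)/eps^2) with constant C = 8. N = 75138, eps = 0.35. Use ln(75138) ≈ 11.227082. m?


ln(75138) ≈ 11.227082.
eps^2 = 0.35^2 = 0.1225.
C*ln(N)/eps^2 ≈ 8*11.227082/0.1225 ≈ 733.1972.
m = ceil(733.1972) = 734.

734


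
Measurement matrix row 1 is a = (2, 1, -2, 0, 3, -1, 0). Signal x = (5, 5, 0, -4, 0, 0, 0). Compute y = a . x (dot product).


Non-zero terms: ['2*5', '1*5', '0*-4']
Products: [10, 5, 0]
y = sum = 15.

15


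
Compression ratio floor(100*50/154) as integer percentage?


100*m/n = 100*50/154 ≈ 32.4675.
floor = 32.

32


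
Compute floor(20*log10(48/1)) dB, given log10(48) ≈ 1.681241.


||x||/||e|| = 48/1 = 48.
log10(48) ≈ 1.681241.
20*log10(||x||/||e||) ≈ 20*1.681241 = 33.62482.
floor(33.62482) = 33.

33


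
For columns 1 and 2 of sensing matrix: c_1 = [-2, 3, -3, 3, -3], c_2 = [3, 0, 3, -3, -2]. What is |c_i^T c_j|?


Inner product: -2*3 + 3*0 + -3*3 + 3*-3 + -3*-2
Products: [-6, 0, -9, -9, 6]
Sum = -18.
|dot| = 18.

18


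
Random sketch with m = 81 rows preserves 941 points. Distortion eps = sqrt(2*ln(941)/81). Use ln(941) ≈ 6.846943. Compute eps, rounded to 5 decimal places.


ln(941) ≈ 6.846943.
2*ln(N)/m ≈ 2*6.846943/81 ≈ 0.16906032.
eps = sqrt(0.16906032) ≈ 0.4111695 ≈ 0.41117.

0.41117


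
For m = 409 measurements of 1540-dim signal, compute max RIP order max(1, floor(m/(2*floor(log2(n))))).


floor(log2(1540)) = 10.
2*10 = 20.
m/(2*floor(log2(n))) = 409/20 ≈ 20.45.
floor = 20.
k = max(1, 20) = 20.

20


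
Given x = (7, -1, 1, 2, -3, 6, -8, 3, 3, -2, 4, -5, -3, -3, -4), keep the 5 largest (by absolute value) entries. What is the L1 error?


Sorted |x_i| descending: [8, 7, 6, 5, 4, 4, 3, 3, 3, 3, 3, 2, 2, 1, 1]
Keep top 5: [8, 7, 6, 5, 4]
Tail entries: [4, 3, 3, 3, 3, 3, 2, 2, 1, 1]
L1 error = sum of tail = 25.

25


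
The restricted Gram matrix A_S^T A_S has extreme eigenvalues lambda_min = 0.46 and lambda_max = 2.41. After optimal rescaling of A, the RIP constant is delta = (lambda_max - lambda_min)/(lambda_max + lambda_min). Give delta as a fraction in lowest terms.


lambda_max - lambda_min = 2.41 - 0.46 = 1.95.
lambda_max + lambda_min = 2.41 + 0.46 = 2.87.
delta = 1.95/2.87 = 195/287.

195/287


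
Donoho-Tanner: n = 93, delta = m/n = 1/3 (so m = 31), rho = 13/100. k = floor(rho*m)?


m = 1/3*93 = 31.
rho = 13/100.
rho*m = 13/100*31 = 4.03.
k = floor(4.03) = 4.

4


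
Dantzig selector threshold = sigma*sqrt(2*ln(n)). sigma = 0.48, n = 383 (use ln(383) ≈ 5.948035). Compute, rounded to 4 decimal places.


ln(383) ≈ 5.948035.
2*ln(n) ≈ 11.89607.
sqrt(2*ln(n)) ≈ sqrt(11.89607) ≈ 3.449068.
threshold ≈ 0.48*3.449068 = 1.65555264 ≈ 1.6556.

1.6556


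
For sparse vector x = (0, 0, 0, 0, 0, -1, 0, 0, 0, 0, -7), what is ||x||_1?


Non-zero entries: [(5, -1), (10, -7)]
Absolute values: [1, 7]
||x||_1 = sum = 8.

8


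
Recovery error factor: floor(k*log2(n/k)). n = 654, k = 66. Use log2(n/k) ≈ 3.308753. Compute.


log2(n/k) = log2(654/66) ≈ 3.308753.
k*log2(n/k) ≈ 66*3.308753 = 218.377698.
floor(218.377698) = 218.

218


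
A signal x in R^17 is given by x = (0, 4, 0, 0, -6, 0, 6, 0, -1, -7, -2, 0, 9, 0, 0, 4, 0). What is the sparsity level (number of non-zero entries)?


Non-zero positions: [1, 4, 6, 8, 9, 10, 12, 15].
Sparsity = 8.

8


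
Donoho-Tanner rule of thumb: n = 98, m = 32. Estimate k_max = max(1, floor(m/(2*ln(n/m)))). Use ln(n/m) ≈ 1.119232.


n/m = 98/32 = 49/16.
ln(n/m) ≈ 1.119232.
2*ln(n/m) ≈ 2.238464.
m/(2*ln(n/m)) ≈ 32/2.238464 ≈ 14.2955.
floor = 14.
k_max = max(1, 14) = 14.

14


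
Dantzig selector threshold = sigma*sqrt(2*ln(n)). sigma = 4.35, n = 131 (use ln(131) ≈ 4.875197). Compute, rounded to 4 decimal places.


ln(131) ≈ 4.875197.
2*ln(n) ≈ 9.750394.
sqrt(2*ln(n)) ≈ sqrt(9.750394) ≈ 3.122562.
threshold ≈ 4.35*3.122562 = 13.5831447 ≈ 13.5831.

13.5831


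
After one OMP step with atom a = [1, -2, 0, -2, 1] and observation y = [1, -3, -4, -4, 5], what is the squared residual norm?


a^T a = 10.
a^T y = 20.
coeff = 20/10 = 2.
||r||^2 = 27.

27


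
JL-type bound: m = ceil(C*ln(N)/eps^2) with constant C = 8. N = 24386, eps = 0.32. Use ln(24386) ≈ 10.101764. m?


ln(24386) ≈ 10.101764.
eps^2 = 0.32^2 = 0.1024.
C*ln(N)/eps^2 ≈ 8*10.101764/0.1024 ≈ 789.2003.
m = ceil(789.2003) = 790.

790


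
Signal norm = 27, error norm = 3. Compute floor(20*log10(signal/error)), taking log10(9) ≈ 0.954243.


||x||/||e|| = 27/3 = 9.
log10(9) ≈ 0.954243.
20*log10(||x||/||e||) ≈ 20*0.954243 = 19.08486.
floor(19.08486) = 19.

19


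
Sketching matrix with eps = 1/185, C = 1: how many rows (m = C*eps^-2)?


1/eps = 185.
(1/eps)^2 = 34225.
m = 1*34225 = 34225.

34225


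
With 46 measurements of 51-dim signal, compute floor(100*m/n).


100*m/n = 100*46/51 ≈ 90.1961.
floor = 90.

90


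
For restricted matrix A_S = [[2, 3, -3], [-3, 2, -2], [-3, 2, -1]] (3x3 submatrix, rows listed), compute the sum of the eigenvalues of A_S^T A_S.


Sum of eigenvalues of A_S^T A_S = trace(A_S^T A_S) = sum of squared column norms of A_S.
A_S^T A_S diagonal: [22, 17, 14].
trace = 22 + 17 + 14 = 53.

53


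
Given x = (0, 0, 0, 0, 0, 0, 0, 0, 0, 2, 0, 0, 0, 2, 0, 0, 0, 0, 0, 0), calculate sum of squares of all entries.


Non-zero entries: [(9, 2), (13, 2)]
Squares: [4, 4]
||x||_2^2 = sum = 8.

8


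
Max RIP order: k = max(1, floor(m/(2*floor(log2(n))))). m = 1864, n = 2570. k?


floor(log2(2570)) = 11.
2*11 = 22.
m/(2*floor(log2(n))) = 1864/22 ≈ 84.7273.
floor = 84.
k = max(1, 84) = 84.

84


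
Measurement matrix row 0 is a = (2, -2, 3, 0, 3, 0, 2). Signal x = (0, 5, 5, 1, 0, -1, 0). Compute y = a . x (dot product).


Non-zero terms: ['-2*5', '3*5', '0*1', '0*-1']
Products: [-10, 15, 0, 0]
y = sum = 5.

5


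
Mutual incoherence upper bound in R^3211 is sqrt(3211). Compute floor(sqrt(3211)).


56^2 = 3136 <= 3211 < 3249 = 57^2, so 56 <= sqrt(3211) < 57.
floor(sqrt(3211)) = 56.

56


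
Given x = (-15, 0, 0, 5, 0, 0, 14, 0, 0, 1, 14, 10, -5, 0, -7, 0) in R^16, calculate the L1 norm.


Non-zero entries: [(0, -15), (3, 5), (6, 14), (9, 1), (10, 14), (11, 10), (12, -5), (14, -7)]
Absolute values: [15, 5, 14, 1, 14, 10, 5, 7]
||x||_1 = sum = 71.

71


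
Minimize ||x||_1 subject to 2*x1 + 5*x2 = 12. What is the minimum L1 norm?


Axis intercepts:
  x1 = 6, x2 = 0: L1 = 6
  x1 = 0, x2 = 12/5: L1 = 12/5
x* = (0, 12/5)
||x*||_1 = 12/5.

12/5


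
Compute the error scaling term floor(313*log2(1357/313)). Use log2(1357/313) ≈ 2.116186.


log2(n/k) = log2(1357/313) ≈ 2.116186.
k*log2(n/k) ≈ 313*2.116186 = 662.366218.
floor(662.366218) = 662.

662


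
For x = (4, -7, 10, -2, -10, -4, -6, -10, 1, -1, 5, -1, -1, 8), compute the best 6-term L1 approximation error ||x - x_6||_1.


Sorted |x_i| descending: [10, 10, 10, 8, 7, 6, 5, 4, 4, 2, 1, 1, 1, 1]
Keep top 6: [10, 10, 10, 8, 7, 6]
Tail entries: [5, 4, 4, 2, 1, 1, 1, 1]
L1 error = sum of tail = 19.

19


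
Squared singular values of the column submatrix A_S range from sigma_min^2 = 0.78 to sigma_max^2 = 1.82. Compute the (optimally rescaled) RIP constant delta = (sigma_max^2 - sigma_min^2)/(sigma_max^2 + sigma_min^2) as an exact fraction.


lambda_max - lambda_min = 1.82 - 0.78 = 1.04.
lambda_max + lambda_min = 1.82 + 0.78 = 2.60.
delta = 1.04/2.60 = 104/260 = 2/5.

2/5


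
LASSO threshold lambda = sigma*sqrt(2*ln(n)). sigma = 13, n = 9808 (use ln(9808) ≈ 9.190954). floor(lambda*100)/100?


ln(9808) ≈ 9.190954.
2*ln(n) ≈ 18.381908.
sqrt(2*ln(n)) ≈ sqrt(18.381908) ≈ 4.287413.
lambda ≈ 13*4.287413 = 55.736369.
floor(lambda*100)/100 = 55.73.

55.73


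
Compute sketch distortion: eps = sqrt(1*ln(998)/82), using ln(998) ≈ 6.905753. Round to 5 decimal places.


ln(998) ≈ 6.905753.
1*ln(N)/m ≈ 1*6.905753/82 ≈ 0.0842165.
eps = sqrt(0.0842165) ≈ 0.2902008 ≈ 0.29020.

0.29020


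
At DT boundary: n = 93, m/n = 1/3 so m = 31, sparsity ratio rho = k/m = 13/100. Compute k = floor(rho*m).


m = 1/3*93 = 31.
rho = 13/100.
rho*m = 13/100*31 = 4.03.
k = floor(4.03) = 4.

4


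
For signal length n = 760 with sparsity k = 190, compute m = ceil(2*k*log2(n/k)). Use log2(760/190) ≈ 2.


log2(n/k) = log2(760/190) ≈ 2.
2*k*log2(n/k) ≈ 2*190*2 = 760.
m = ceil(760) = 760.

760


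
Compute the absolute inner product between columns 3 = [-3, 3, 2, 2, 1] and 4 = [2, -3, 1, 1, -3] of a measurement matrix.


Inner product: -3*2 + 3*-3 + 2*1 + 2*1 + 1*-3
Products: [-6, -9, 2, 2, -3]
Sum = -14.
|dot| = 14.

14


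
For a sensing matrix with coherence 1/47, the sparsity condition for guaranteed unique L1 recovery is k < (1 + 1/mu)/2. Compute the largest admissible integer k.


1/mu = 47.
1 + 1/mu = 48.
(1 + 1/mu)/2 = 24 is an integer and the inequality is strict, so k_max = 24 - 1 = 23.

23


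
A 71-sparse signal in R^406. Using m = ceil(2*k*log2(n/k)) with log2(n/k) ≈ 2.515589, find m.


log2(n/k) = log2(406/71) ≈ 2.515589.
2*k*log2(n/k) ≈ 2*71*2.515589 = 357.213638.
m = ceil(357.213638) = 358.

358


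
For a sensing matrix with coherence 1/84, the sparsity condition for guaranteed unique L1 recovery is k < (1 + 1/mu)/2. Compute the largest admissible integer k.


1/mu = 84.
1 + 1/mu = 85.
(1 + 1/mu)/2 = 42.5 is not an integer, so k_max = floor(42.5) = 42.

42


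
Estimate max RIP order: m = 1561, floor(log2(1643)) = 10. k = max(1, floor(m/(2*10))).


floor(log2(1643)) = 10.
2*10 = 20.
m/(2*floor(log2(n))) = 1561/20 ≈ 78.05.
floor = 78.
k = max(1, 78) = 78.

78


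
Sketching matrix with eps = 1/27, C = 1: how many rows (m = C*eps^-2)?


1/eps = 27.
(1/eps)^2 = 729.
m = 1*729 = 729.

729


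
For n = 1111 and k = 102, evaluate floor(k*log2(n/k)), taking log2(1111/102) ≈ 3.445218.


log2(n/k) = log2(1111/102) ≈ 3.445218.
k*log2(n/k) ≈ 102*3.445218 = 351.412236.
floor(351.412236) = 351.

351


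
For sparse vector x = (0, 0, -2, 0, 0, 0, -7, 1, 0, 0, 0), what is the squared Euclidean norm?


Non-zero entries: [(2, -2), (6, -7), (7, 1)]
Squares: [4, 49, 1]
||x||_2^2 = sum = 54.

54


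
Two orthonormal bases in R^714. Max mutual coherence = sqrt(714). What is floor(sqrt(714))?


26^2 = 676 <= 714 < 729 = 27^2, so 26 <= sqrt(714) < 27.
floor(sqrt(714)) = 26.

26


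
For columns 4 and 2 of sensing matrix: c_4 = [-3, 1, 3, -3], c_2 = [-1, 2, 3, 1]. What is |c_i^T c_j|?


Inner product: -3*-1 + 1*2 + 3*3 + -3*1
Products: [3, 2, 9, -3]
Sum = 11.
|dot| = 11.

11


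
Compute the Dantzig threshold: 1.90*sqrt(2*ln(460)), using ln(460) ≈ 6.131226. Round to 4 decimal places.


ln(460) ≈ 6.131226.
2*ln(n) ≈ 12.262452.
sqrt(2*ln(n)) ≈ sqrt(12.262452) ≈ 3.501778.
threshold ≈ 1.90*3.501778 = 6.6533782 ≈ 6.6534.

6.6534


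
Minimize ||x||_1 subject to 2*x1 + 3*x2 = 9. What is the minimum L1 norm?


Axis intercepts:
  x1 = 9/2, x2 = 0: L1 = 9/2
  x1 = 0, x2 = 3: L1 = 3
x* = (0, 3)
||x*||_1 = 3.

3


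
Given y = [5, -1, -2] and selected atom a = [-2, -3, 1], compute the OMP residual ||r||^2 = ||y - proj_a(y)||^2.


a^T a = 14.
a^T y = -9.
coeff = -9/14 = -9/14.
||r||^2 = 339/14.

339/14


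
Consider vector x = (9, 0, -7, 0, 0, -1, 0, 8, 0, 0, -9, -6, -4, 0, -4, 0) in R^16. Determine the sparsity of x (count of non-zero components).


Non-zero positions: [0, 2, 5, 7, 10, 11, 12, 14].
Sparsity = 8.

8


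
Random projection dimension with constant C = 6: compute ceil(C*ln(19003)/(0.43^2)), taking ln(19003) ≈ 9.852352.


ln(19003) ≈ 9.852352.
eps^2 = 0.43^2 = 0.1849.
C*ln(N)/eps^2 ≈ 6*9.852352/0.1849 ≈ 319.7086.
m = ceil(319.7086) = 320.

320


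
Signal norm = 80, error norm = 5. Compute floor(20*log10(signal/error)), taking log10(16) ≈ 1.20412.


||x||/||e|| = 80/5 = 16.
log10(16) ≈ 1.20412.
20*log10(||x||/||e||) ≈ 20*1.20412 = 24.0824.
floor(24.0824) = 24.

24


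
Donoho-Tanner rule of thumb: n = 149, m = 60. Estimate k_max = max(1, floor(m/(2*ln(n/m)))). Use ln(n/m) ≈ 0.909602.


n/m = 149/60.
ln(n/m) ≈ 0.909602.
2*ln(n/m) ≈ 1.819204.
m/(2*ln(n/m)) ≈ 60/1.819204 ≈ 32.9815.
floor = 32.
k_max = max(1, 32) = 32.

32


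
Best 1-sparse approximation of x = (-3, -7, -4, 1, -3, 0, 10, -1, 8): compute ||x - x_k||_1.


Sorted |x_i| descending: [10, 8, 7, 4, 3, 3, 1, 1, 0]
Keep top 1: [10]
Tail entries: [8, 7, 4, 3, 3, 1, 1, 0]
L1 error = sum of tail = 27.

27


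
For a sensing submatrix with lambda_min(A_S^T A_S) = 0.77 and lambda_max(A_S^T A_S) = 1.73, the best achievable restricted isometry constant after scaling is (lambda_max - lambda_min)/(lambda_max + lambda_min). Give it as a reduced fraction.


lambda_max - lambda_min = 1.73 - 0.77 = 0.96.
lambda_max + lambda_min = 1.73 + 0.77 = 2.50.
delta = 0.96/2.50 = 96/250 = 48/125.

48/125


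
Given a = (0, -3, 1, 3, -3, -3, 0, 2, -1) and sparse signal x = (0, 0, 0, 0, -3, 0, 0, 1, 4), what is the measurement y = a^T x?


Non-zero terms: ['-3*-3', '2*1', '-1*4']
Products: [9, 2, -4]
y = sum = 7.

7


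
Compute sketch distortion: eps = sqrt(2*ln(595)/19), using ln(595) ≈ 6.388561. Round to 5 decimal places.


ln(595) ≈ 6.388561.
2*ln(N)/m ≈ 2*6.388561/19 ≈ 0.67248011.
eps = sqrt(0.67248011) ≈ 0.8200488 ≈ 0.82005.

0.82005


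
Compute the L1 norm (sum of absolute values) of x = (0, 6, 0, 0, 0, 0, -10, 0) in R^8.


Non-zero entries: [(1, 6), (6, -10)]
Absolute values: [6, 10]
||x||_1 = sum = 16.

16


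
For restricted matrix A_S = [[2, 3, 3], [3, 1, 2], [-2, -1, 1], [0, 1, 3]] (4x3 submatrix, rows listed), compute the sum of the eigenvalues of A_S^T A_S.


Sum of eigenvalues of A_S^T A_S = trace(A_S^T A_S) = sum of squared column norms of A_S.
A_S^T A_S diagonal: [17, 12, 23].
trace = 17 + 12 + 23 = 52.

52


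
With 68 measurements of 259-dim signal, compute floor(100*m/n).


100*m/n = 100*68/259 ≈ 26.2548.
floor = 26.

26


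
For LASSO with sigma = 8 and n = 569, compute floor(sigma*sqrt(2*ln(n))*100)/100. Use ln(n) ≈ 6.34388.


ln(569) ≈ 6.34388.
2*ln(n) ≈ 12.68776.
sqrt(2*ln(n)) ≈ sqrt(12.68776) ≈ 3.561988.
lambda ≈ 8*3.561988 = 28.495904.
floor(lambda*100)/100 = 28.49.

28.49


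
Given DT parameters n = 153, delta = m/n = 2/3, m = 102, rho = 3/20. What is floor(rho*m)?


m = 2/3*153 = 102.
rho = 3/20.
rho*m = 3/20*102 = 15.3.
k = floor(15.3) = 15.

15


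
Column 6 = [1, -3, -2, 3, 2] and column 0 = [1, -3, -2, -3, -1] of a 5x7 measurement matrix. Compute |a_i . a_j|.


Inner product: 1*1 + -3*-3 + -2*-2 + 3*-3 + 2*-1
Products: [1, 9, 4, -9, -2]
Sum = 3.
|dot| = 3.

3


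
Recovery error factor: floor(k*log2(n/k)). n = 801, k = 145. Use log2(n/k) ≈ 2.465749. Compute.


log2(n/k) = log2(801/145) ≈ 2.465749.
k*log2(n/k) ≈ 145*2.465749 = 357.533605.
floor(357.533605) = 357.

357


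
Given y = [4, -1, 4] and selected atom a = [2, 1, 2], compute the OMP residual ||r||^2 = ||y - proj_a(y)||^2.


a^T a = 9.
a^T y = 15.
coeff = 15/9 = 5/3.
||r||^2 = 8.

8


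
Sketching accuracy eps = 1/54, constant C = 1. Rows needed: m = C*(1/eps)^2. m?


1/eps = 54.
(1/eps)^2 = 2916.
m = 1*2916 = 2916.

2916


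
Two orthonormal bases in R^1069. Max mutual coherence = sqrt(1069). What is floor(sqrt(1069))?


32^2 = 1024 <= 1069 < 1089 = 33^2, so 32 <= sqrt(1069) < 33.
floor(sqrt(1069)) = 32.

32


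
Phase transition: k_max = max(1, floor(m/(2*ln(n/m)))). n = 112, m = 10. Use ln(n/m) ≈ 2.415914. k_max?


n/m = 112/10 = 56/5.
ln(n/m) ≈ 2.415914.
2*ln(n/m) ≈ 4.831828.
m/(2*ln(n/m)) ≈ 10/4.831828 ≈ 2.0696.
floor = 2.
k_max = max(1, 2) = 2.

2


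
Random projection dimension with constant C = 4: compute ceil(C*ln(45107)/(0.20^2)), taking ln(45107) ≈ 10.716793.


ln(45107) ≈ 10.716793.
eps^2 = 0.20^2 = 0.04.
C*ln(N)/eps^2 ≈ 4*10.716793/0.04 ≈ 1071.6793.
m = ceil(1071.6793) = 1072.

1072


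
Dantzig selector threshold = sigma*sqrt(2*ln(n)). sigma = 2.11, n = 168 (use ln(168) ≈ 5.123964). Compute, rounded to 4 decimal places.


ln(168) ≈ 5.123964.
2*ln(n) ≈ 10.247928.
sqrt(2*ln(n)) ≈ sqrt(10.247928) ≈ 3.201239.
threshold ≈ 2.11*3.201239 = 6.75461429 ≈ 6.7546.

6.7546


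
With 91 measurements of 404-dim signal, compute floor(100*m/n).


100*m/n = 100*91/404 ≈ 22.5248.
floor = 22.

22


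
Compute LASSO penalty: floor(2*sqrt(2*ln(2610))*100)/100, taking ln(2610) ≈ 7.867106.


ln(2610) ≈ 7.867106.
2*ln(n) ≈ 15.734212.
sqrt(2*ln(n)) ≈ sqrt(15.734212) ≈ 3.966637.
lambda ≈ 2*3.966637 = 7.933274.
floor(lambda*100)/100 = 7.93.

7.93


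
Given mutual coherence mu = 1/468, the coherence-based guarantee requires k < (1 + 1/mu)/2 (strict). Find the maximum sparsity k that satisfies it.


1/mu = 468.
1 + 1/mu = 469.
(1 + 1/mu)/2 = 234.5 is not an integer, so k_max = floor(234.5) = 234.

234


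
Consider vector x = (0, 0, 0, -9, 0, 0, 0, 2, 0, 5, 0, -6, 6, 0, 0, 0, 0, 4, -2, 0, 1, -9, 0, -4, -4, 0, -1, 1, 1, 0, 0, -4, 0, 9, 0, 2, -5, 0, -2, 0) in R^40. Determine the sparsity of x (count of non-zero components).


Non-zero positions: [3, 7, 9, 11, 12, 17, 18, 20, 21, 23, 24, 26, 27, 28, 31, 33, 35, 36, 38].
Sparsity = 19.

19


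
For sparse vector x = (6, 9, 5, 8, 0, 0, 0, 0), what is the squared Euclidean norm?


Non-zero entries: [(0, 6), (1, 9), (2, 5), (3, 8)]
Squares: [36, 81, 25, 64]
||x||_2^2 = sum = 206.

206


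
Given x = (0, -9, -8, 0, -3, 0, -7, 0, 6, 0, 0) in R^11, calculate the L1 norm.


Non-zero entries: [(1, -9), (2, -8), (4, -3), (6, -7), (8, 6)]
Absolute values: [9, 8, 3, 7, 6]
||x||_1 = sum = 33.

33


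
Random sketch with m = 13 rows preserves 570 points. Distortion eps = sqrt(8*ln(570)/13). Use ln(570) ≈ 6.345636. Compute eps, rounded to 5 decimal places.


ln(570) ≈ 6.345636.
8*ln(N)/m ≈ 8*6.345636/13 ≈ 3.90500677.
eps = sqrt(3.90500677) ≈ 1.976109 ≈ 1.97611.

1.97611


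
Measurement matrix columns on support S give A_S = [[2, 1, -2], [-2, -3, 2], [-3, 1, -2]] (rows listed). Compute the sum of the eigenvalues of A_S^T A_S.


Sum of eigenvalues of A_S^T A_S = trace(A_S^T A_S) = sum of squared column norms of A_S.
A_S^T A_S diagonal: [17, 11, 12].
trace = 17 + 11 + 12 = 40.

40


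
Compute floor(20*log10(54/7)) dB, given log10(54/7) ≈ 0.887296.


||x||/||e|| = 54/7.
log10(54/7) ≈ 0.887296.
20*log10(||x||/||e||) ≈ 20*0.887296 = 17.74592.
floor(17.74592) = 17.

17


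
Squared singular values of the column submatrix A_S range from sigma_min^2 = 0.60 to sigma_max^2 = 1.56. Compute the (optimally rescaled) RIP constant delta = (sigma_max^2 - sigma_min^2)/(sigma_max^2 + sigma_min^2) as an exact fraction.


lambda_max - lambda_min = 1.56 - 0.60 = 0.96.
lambda_max + lambda_min = 1.56 + 0.60 = 2.16.
delta = 0.96/2.16 = 96/216 = 4/9.

4/9


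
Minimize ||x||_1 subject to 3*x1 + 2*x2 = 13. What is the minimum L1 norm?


Axis intercepts:
  x1 = 13/3, x2 = 0: L1 = 13/3
  x1 = 0, x2 = 13/2: L1 = 13/2
x* = (13/3, 0)
||x*||_1 = 13/3.

13/3


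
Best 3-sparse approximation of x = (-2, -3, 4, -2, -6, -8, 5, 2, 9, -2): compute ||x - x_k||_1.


Sorted |x_i| descending: [9, 8, 6, 5, 4, 3, 2, 2, 2, 2]
Keep top 3: [9, 8, 6]
Tail entries: [5, 4, 3, 2, 2, 2, 2]
L1 error = sum of tail = 20.

20


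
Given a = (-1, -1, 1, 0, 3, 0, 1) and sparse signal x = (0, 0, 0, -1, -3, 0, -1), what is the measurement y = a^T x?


Non-zero terms: ['0*-1', '3*-3', '1*-1']
Products: [0, -9, -1]
y = sum = -10.

-10


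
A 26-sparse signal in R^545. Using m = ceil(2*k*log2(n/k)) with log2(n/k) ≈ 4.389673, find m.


log2(n/k) = log2(545/26) ≈ 4.389673.
2*k*log2(n/k) ≈ 2*26*4.389673 = 228.262996.
m = ceil(228.262996) = 229.

229


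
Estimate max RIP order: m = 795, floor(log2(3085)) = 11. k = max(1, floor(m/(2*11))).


floor(log2(3085)) = 11.
2*11 = 22.
m/(2*floor(log2(n))) = 795/22 ≈ 36.1364.
floor = 36.
k = max(1, 36) = 36.

36


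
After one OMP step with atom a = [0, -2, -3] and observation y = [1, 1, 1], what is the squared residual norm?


a^T a = 13.
a^T y = -5.
coeff = -5/13 = -5/13.
||r||^2 = 14/13.

14/13


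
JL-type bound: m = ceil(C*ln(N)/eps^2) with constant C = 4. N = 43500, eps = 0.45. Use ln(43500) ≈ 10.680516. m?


ln(43500) ≈ 10.680516.
eps^2 = 0.45^2 = 0.2025.
C*ln(N)/eps^2 ≈ 4*10.680516/0.2025 ≈ 210.9732.
m = ceil(210.9732) = 211.

211


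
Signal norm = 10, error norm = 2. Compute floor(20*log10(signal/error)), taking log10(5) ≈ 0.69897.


||x||/||e|| = 10/2 = 5.
log10(5) ≈ 0.69897.
20*log10(||x||/||e||) ≈ 20*0.69897 = 13.9794.
floor(13.9794) = 13.

13


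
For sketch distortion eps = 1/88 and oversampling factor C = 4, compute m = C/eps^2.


1/eps = 88.
(1/eps)^2 = 7744.
m = 4*7744 = 30976.

30976


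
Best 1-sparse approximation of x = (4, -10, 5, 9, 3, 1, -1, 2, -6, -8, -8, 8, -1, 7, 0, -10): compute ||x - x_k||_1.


Sorted |x_i| descending: [10, 10, 9, 8, 8, 8, 7, 6, 5, 4, 3, 2, 1, 1, 1, 0]
Keep top 1: [10]
Tail entries: [10, 9, 8, 8, 8, 7, 6, 5, 4, 3, 2, 1, 1, 1, 0]
L1 error = sum of tail = 73.

73


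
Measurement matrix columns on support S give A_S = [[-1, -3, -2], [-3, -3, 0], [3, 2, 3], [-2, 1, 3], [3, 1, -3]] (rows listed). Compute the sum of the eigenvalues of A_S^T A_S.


Sum of eigenvalues of A_S^T A_S = trace(A_S^T A_S) = sum of squared column norms of A_S.
A_S^T A_S diagonal: [32, 24, 31].
trace = 32 + 24 + 31 = 87.

87


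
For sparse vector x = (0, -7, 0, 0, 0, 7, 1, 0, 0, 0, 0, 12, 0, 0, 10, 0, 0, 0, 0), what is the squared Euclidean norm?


Non-zero entries: [(1, -7), (5, 7), (6, 1), (11, 12), (14, 10)]
Squares: [49, 49, 1, 144, 100]
||x||_2^2 = sum = 343.

343


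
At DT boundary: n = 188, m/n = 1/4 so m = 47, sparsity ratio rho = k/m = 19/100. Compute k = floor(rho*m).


m = 1/4*188 = 47.
rho = 19/100.
rho*m = 19/100*47 = 8.93.
k = floor(8.93) = 8.

8


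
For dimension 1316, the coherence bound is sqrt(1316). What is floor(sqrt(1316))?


36^2 = 1296 <= 1316 < 1369 = 37^2, so 36 <= sqrt(1316) < 37.
floor(sqrt(1316)) = 36.

36


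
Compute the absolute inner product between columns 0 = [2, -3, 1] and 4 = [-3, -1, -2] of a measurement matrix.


Inner product: 2*-3 + -3*-1 + 1*-2
Products: [-6, 3, -2]
Sum = -5.
|dot| = 5.

5


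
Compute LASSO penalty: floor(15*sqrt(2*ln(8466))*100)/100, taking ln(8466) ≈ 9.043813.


ln(8466) ≈ 9.043813.
2*ln(n) ≈ 18.087626.
sqrt(2*ln(n)) ≈ sqrt(18.087626) ≈ 4.252955.
lambda ≈ 15*4.252955 = 63.794325.
floor(lambda*100)/100 = 63.79.

63.79


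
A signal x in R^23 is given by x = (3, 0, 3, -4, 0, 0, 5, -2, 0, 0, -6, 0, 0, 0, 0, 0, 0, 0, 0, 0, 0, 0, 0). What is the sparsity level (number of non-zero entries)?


Non-zero positions: [0, 2, 3, 6, 7, 10].
Sparsity = 6.

6


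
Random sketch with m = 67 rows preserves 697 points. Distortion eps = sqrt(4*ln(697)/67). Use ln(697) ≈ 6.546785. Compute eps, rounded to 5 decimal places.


ln(697) ≈ 6.546785.
4*ln(N)/m ≈ 4*6.546785/67 ≈ 0.39085284.
eps = sqrt(0.39085284) ≈ 0.6251822 ≈ 0.62518.

0.62518


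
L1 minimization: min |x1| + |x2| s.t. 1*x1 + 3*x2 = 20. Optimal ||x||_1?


Axis intercepts:
  x1 = 20, x2 = 0: L1 = 20
  x1 = 0, x2 = 20/3: L1 = 20/3
x* = (0, 20/3)
||x*||_1 = 20/3.

20/3


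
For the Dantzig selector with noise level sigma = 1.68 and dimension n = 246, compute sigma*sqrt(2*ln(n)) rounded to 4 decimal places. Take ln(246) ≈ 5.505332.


ln(246) ≈ 5.505332.
2*ln(n) ≈ 11.010664.
sqrt(2*ln(n)) ≈ sqrt(11.010664) ≈ 3.318232.
threshold ≈ 1.68*3.318232 = 5.57462976 ≈ 5.5746.

5.5746


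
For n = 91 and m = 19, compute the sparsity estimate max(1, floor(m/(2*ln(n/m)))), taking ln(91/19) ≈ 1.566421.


n/m = 91/19.
ln(n/m) ≈ 1.566421.
2*ln(n/m) ≈ 3.132842.
m/(2*ln(n/m)) ≈ 19/3.132842 ≈ 6.0648.
floor = 6.
k_max = max(1, 6) = 6.

6


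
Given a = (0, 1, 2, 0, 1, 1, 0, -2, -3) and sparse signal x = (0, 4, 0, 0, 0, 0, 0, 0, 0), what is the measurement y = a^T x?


Non-zero terms: ['1*4']
Products: [4]
y = sum = 4.

4


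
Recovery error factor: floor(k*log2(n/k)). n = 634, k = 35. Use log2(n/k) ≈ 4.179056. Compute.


log2(n/k) = log2(634/35) ≈ 4.179056.
k*log2(n/k) ≈ 35*4.179056 = 146.26696.
floor(146.26696) = 146.

146


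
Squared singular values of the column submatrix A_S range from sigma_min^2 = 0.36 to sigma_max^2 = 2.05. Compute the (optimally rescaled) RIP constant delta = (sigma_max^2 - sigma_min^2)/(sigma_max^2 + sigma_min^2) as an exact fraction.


lambda_max - lambda_min = 2.05 - 0.36 = 1.69.
lambda_max + lambda_min = 2.05 + 0.36 = 2.41.
delta = 1.69/2.41 = 169/241.

169/241


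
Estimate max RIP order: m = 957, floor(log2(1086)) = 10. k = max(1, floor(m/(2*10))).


floor(log2(1086)) = 10.
2*10 = 20.
m/(2*floor(log2(n))) = 957/20 ≈ 47.85.
floor = 47.
k = max(1, 47) = 47.

47


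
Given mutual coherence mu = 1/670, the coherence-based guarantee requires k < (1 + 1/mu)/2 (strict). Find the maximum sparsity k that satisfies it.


1/mu = 670.
1 + 1/mu = 671.
(1 + 1/mu)/2 = 335.5 is not an integer, so k_max = floor(335.5) = 335.

335


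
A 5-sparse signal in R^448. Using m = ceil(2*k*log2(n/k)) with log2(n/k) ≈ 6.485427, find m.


log2(n/k) = log2(448/5) ≈ 6.485427.
2*k*log2(n/k) ≈ 2*5*6.485427 = 64.85427.
m = ceil(64.85427) = 65.

65


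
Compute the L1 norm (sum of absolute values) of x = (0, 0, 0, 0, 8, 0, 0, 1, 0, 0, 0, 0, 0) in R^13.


Non-zero entries: [(4, 8), (7, 1)]
Absolute values: [8, 1]
||x||_1 = sum = 9.

9


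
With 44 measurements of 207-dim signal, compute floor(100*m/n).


100*m/n = 100*44/207 ≈ 21.256.
floor = 21.

21


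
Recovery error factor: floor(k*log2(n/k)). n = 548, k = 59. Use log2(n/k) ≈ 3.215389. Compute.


log2(n/k) = log2(548/59) ≈ 3.215389.
k*log2(n/k) ≈ 59*3.215389 = 189.707951.
floor(189.707951) = 189.

189


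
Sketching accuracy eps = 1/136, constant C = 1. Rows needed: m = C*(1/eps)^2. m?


1/eps = 136.
(1/eps)^2 = 18496.
m = 1*18496 = 18496.

18496


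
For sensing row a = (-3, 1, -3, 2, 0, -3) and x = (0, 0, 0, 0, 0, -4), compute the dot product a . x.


Non-zero terms: ['-3*-4']
Products: [12]
y = sum = 12.

12


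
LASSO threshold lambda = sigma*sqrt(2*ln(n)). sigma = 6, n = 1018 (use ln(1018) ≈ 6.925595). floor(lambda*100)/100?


ln(1018) ≈ 6.925595.
2*ln(n) ≈ 13.85119.
sqrt(2*ln(n)) ≈ sqrt(13.85119) ≈ 3.721719.
lambda ≈ 6*3.721719 = 22.330314.
floor(lambda*100)/100 = 22.33.

22.33


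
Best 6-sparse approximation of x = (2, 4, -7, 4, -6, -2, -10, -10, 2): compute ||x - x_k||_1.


Sorted |x_i| descending: [10, 10, 7, 6, 4, 4, 2, 2, 2]
Keep top 6: [10, 10, 7, 6, 4, 4]
Tail entries: [2, 2, 2]
L1 error = sum of tail = 6.

6


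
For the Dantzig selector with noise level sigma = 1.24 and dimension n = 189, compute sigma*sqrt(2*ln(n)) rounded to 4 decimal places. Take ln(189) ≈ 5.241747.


ln(189) ≈ 5.241747.
2*ln(n) ≈ 10.483494.
sqrt(2*ln(n)) ≈ sqrt(10.483494) ≈ 3.237822.
threshold ≈ 1.24*3.237822 = 4.01489928 ≈ 4.0149.

4.0149


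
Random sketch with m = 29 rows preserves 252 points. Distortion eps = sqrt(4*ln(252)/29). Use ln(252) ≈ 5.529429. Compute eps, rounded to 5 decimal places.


ln(252) ≈ 5.529429.
4*ln(N)/m ≈ 4*5.529429/29 ≈ 0.76267986.
eps = sqrt(0.76267986) ≈ 0.8733154 ≈ 0.87332.

0.87332


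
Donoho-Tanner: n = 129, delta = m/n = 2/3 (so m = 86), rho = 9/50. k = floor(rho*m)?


m = 2/3*129 = 86.
rho = 9/50.
rho*m = 9/50*86 = 15.48.
k = floor(15.48) = 15.

15


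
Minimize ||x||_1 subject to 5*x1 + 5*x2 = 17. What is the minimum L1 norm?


Axis intercepts:
  x1 = 17/5, x2 = 0: L1 = 17/5
  x1 = 0, x2 = 17/5: L1 = 17/5
x* = (17/5, 0)
||x*||_1 = 17/5.

17/5


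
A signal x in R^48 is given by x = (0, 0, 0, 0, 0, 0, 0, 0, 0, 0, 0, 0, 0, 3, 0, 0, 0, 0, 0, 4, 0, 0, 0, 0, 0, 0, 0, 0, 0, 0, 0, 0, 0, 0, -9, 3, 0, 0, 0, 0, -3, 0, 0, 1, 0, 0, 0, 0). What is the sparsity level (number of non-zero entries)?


Non-zero positions: [13, 19, 34, 35, 40, 43].
Sparsity = 6.

6


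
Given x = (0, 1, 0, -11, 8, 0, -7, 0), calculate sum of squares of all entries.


Non-zero entries: [(1, 1), (3, -11), (4, 8), (6, -7)]
Squares: [1, 121, 64, 49]
||x||_2^2 = sum = 235.

235


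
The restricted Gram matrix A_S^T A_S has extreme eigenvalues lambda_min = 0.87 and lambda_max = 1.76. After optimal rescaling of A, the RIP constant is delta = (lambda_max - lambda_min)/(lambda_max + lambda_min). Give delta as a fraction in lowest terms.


lambda_max - lambda_min = 1.76 - 0.87 = 0.89.
lambda_max + lambda_min = 1.76 + 0.87 = 2.63.
delta = 0.89/2.63 = 89/263.

89/263


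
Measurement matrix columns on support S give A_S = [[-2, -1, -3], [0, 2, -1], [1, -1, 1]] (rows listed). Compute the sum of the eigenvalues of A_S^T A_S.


Sum of eigenvalues of A_S^T A_S = trace(A_S^T A_S) = sum of squared column norms of A_S.
A_S^T A_S diagonal: [5, 6, 11].
trace = 5 + 6 + 11 = 22.

22


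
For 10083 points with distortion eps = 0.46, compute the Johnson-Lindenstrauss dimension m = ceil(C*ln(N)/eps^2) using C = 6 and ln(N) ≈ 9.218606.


ln(10083) ≈ 9.218606.
eps^2 = 0.46^2 = 0.2116.
C*ln(N)/eps^2 ≈ 6*9.218606/0.2116 ≈ 261.3971.
m = ceil(261.3971) = 262.

262


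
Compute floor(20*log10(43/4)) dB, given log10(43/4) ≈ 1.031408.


||x||/||e|| = 43/4.
log10(43/4) ≈ 1.031408.
20*log10(||x||/||e||) ≈ 20*1.031408 = 20.62816.
floor(20.62816) = 20.

20


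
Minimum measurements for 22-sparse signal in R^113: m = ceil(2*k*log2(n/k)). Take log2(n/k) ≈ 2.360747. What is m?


log2(n/k) = log2(113/22) ≈ 2.360747.
2*k*log2(n/k) ≈ 2*22*2.360747 = 103.872868.
m = ceil(103.872868) = 104.

104
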